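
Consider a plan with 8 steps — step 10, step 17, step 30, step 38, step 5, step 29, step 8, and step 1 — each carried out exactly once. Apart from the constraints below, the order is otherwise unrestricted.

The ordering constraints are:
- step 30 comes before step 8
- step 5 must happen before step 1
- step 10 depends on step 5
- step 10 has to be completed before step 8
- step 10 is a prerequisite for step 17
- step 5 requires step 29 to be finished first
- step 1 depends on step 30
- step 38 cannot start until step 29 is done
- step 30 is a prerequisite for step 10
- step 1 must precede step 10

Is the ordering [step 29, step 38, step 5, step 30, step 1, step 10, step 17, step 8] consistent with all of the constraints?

Yes

Going through the constraints one by one, each required predecessor appears earlier in the sequence than its dependent — e.g. step 30 (position 4) is before step 8 (position 8), as required.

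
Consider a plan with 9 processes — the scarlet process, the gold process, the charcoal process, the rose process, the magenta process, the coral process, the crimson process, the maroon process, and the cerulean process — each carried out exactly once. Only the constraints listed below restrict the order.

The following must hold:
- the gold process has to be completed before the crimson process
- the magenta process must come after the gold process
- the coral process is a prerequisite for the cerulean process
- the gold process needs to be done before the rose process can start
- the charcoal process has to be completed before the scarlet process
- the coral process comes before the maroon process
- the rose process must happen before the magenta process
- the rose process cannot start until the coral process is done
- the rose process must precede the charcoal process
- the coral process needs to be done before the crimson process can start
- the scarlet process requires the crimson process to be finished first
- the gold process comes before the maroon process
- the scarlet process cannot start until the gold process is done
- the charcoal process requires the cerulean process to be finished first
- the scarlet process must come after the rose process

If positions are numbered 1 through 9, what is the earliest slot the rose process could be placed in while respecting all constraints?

The processes that are forced before the rose process, directly or transitively, are the gold process, the coral process. That's 2 processes.
So at minimum 2 processes come before the rose process, putting the rose process no earlier than position 3. That position is achievable by scheduling exactly those predecessors first.

3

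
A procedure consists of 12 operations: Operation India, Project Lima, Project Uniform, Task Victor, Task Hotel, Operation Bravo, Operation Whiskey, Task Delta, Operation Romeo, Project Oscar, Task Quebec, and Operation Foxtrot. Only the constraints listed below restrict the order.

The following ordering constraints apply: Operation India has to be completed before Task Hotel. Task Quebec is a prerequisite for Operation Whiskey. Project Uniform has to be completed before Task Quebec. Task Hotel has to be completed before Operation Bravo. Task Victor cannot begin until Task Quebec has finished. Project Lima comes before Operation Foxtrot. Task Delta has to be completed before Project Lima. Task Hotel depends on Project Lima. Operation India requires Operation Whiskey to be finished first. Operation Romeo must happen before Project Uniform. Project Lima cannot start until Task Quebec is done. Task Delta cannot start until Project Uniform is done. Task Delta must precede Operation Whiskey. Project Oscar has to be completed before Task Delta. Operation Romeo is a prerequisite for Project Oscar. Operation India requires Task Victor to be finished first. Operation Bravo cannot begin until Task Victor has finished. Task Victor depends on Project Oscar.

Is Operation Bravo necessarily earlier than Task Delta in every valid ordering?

No

There is a chain Task Delta → Project Lima → Task Hotel → Operation Bravo, which puts Task Delta before Operation Bravo.
So Operation Bravo does not have to come before Task Delta — it cannot.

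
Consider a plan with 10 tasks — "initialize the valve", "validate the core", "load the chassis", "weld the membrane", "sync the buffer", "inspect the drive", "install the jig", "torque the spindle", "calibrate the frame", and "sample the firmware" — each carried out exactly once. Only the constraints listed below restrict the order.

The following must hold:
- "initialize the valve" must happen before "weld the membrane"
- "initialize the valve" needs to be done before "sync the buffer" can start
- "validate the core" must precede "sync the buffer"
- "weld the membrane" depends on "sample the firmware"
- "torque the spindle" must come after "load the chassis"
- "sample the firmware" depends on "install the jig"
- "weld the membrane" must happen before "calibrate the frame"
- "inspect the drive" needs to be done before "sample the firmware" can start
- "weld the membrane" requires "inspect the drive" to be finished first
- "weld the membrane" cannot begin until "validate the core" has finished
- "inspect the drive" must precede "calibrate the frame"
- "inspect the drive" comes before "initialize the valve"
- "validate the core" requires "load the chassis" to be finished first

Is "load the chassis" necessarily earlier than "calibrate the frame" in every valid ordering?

Yes

Chaining the stated constraints: "load the chassis" → "validate the core" → "weld the membrane" → "calibrate the frame".
So "load the chassis" must precede "calibrate the frame" in any valid ordering.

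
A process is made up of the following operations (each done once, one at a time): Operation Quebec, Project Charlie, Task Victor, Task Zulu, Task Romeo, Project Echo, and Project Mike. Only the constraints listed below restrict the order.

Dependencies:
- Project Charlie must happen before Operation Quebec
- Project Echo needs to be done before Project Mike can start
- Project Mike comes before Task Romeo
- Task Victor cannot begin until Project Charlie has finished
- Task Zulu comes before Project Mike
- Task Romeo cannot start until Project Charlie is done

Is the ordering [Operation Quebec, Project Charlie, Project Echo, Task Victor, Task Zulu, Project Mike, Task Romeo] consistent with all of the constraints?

No

In the proposed order, Operation Quebec appears before Project Charlie.
Since Project Charlie is required before Operation Quebec, the ordering is invalid.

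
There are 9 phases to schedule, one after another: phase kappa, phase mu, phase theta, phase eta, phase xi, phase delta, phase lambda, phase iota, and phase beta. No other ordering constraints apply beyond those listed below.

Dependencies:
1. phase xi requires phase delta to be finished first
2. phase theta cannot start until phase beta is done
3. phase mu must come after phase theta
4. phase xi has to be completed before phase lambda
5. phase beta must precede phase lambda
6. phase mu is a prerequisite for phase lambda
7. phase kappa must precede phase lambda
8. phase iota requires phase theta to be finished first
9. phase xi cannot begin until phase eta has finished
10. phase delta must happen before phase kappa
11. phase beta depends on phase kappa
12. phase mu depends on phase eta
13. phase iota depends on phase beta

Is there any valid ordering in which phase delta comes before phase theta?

Yes

Every valid ordering already has phase delta before phase theta (the constraints require it), so in particular at least one does.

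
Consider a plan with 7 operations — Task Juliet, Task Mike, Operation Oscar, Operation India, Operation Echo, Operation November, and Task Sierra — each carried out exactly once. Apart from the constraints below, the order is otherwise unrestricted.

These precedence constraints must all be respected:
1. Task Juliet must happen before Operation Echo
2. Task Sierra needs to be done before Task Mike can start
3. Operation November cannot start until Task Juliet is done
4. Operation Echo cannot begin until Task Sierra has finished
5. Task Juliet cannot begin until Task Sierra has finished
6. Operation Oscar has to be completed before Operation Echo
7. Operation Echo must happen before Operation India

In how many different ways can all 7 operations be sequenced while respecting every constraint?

2 operations have no prerequisites (Operation Oscar, Task Sierra), so any of them could come first.
Enumerating by repeatedly choosing an available operation (one whose prerequisites are all placed) gives 57 distinct complete orderings.

57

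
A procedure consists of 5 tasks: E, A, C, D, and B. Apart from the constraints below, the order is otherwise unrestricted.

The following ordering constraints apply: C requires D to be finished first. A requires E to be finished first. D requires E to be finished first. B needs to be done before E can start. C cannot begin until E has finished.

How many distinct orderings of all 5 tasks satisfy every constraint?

3

Only B has no prerequisites, so it must go first.
Enumerating by repeatedly choosing an available task (one whose prerequisites are all placed) gives 3 distinct complete orderings.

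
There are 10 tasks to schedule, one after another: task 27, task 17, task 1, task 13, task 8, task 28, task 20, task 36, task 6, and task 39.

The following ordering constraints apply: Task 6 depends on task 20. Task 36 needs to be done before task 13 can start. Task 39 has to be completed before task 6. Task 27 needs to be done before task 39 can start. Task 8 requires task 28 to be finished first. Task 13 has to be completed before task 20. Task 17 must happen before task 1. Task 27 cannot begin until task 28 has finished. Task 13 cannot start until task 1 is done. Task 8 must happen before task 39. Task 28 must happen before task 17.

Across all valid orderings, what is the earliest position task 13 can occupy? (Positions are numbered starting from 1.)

Working backwards through the constraints from task 13, its full set of required predecessors is task 17, task 1, task 28, task 36 — 4 of them.
So at minimum 4 tasks come before task 13, putting task 13 no earlier than position 5. That position is achievable by scheduling exactly those predecessors first.

5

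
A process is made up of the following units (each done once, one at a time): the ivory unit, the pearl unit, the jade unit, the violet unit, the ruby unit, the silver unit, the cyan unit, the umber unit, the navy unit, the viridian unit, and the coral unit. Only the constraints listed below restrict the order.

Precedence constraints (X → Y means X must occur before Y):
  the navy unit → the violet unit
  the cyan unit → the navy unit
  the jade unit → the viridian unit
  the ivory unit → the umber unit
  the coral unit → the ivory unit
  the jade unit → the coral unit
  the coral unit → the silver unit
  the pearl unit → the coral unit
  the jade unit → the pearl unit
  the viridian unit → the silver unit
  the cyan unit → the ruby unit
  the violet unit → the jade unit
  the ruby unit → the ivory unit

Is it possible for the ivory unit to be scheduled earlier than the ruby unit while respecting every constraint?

No

There is a dependency chain the ruby unit → the ivory unit, so the ivory unit always comes after the ruby unit.
So no valid ordering can have the ivory unit before the ruby unit.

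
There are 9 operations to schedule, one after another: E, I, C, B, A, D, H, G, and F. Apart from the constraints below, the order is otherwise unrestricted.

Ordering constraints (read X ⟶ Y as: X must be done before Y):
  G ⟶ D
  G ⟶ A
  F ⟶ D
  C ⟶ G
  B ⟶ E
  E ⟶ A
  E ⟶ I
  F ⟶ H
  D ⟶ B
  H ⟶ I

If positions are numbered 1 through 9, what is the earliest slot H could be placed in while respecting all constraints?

2

Working backwards through the constraints from H, its only required predecessor is F.
With 1 mandatory predecessor, the earliest H can sit is position 1+1 = 2, and placing just that one first achieves it.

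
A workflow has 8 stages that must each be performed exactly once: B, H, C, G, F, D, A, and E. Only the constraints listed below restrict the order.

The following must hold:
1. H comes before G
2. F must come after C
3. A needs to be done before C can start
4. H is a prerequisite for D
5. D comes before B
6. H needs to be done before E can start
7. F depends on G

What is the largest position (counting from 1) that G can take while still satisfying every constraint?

Following the constraints forward from G, its only required successor is F.
With 1 mandatory successor out of 8 stages total, the latest slot for G is 8−1 = 7, and it's reachable by doing all non-successors before G.

7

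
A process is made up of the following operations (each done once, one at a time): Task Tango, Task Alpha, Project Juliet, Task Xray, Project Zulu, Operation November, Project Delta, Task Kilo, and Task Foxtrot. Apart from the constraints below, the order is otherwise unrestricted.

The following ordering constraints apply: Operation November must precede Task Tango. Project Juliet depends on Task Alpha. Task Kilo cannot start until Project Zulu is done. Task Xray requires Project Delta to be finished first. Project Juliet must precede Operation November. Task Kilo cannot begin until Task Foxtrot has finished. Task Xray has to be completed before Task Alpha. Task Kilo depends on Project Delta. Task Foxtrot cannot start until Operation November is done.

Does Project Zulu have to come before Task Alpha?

No

No chain of constraints connects Project Zulu to Task Alpha in either direction.
So Project Zulu can come before Task Alpha or after — it is not forced.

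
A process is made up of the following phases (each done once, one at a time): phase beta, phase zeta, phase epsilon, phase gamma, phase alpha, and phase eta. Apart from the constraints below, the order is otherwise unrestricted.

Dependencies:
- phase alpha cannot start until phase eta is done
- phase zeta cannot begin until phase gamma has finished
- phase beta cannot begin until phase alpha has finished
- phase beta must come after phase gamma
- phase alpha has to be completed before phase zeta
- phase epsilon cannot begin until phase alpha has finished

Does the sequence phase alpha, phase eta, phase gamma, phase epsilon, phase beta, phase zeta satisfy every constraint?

No

Here phase eta comes after phase alpha.
That contradicts the constraint that phase eta must precede phase alpha.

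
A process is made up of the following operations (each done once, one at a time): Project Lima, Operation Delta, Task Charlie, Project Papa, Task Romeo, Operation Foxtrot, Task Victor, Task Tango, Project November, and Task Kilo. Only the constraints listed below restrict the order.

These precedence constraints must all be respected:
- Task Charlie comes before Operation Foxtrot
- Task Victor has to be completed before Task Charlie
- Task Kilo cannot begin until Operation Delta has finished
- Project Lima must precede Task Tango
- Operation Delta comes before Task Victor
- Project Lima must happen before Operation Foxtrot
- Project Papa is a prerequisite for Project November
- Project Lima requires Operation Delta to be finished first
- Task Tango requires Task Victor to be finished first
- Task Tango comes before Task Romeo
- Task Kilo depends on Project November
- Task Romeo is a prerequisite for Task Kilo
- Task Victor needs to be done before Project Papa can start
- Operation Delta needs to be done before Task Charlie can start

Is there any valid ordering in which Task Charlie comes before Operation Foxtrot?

Yes

The constraints force Task Charlie before Operation Foxtrot, so yes — every valid ordering has Task Charlie earlier.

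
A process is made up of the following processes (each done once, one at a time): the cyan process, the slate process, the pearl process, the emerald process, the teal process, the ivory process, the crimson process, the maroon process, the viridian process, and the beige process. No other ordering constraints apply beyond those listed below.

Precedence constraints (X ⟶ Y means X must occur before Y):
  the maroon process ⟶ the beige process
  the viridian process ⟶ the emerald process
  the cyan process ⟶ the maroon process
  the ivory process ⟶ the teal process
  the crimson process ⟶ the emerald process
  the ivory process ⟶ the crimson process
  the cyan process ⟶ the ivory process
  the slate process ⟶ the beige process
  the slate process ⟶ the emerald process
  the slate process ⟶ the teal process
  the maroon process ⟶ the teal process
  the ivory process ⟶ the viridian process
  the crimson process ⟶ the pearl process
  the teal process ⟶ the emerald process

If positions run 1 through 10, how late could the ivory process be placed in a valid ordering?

5

Following every chain forward from the ivory process, the processes that must come later are the pearl process, the emerald process, the teal process, the crimson process, the viridian process — 5 of them.
So at least 5 processes follow the ivory process, putting the ivory process no later than position 5. That position is achievable by scheduling everything else first.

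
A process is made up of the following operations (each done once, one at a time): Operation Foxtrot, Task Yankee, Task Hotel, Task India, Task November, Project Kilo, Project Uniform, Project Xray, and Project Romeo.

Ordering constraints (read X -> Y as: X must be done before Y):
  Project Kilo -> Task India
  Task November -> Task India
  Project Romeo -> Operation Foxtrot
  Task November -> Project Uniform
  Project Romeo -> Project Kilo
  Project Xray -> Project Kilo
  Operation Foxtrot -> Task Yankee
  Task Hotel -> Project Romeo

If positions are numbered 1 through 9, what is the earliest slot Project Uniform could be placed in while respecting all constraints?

Working backwards through the constraints from Project Uniform, its only required predecessor is Task November.
So at minimum 1 operation comes before Project Uniform, putting Project Uniform no earlier than position 2. That position is achievable by scheduling exactly that predecessor first.

2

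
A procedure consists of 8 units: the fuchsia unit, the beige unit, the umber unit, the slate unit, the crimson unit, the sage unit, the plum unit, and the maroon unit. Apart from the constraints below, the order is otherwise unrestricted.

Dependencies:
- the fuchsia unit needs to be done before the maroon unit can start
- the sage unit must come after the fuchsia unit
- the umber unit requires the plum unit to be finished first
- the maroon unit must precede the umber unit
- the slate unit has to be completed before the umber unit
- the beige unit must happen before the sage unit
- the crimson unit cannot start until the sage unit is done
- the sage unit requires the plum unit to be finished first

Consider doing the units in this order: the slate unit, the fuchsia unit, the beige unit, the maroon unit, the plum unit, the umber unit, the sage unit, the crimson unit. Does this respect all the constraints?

Yes

Going through the constraints one by one, each required predecessor appears earlier in the sequence than its dependent — e.g. the fuchsia unit (position 2) is before the sage unit (position 7), as required.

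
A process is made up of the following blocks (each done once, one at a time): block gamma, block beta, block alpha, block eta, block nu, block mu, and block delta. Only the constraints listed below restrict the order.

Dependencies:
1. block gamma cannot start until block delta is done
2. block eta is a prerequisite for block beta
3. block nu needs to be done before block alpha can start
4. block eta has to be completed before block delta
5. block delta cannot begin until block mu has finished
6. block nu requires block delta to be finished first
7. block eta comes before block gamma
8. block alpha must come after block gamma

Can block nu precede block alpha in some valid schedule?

Yes

Block nu is actually forced before block alpha by the constraints, so certainly some valid ordering has block nu first.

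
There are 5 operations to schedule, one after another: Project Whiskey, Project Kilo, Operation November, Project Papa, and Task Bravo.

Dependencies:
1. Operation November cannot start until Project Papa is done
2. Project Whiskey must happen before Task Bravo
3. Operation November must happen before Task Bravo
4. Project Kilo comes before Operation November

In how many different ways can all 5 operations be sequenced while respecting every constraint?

The operations with no prerequisites are Project Whiskey, Project Kilo, Project Papa; any of them can be placed first.
Counting all ways to extend the partial order to a total order gives 8.

8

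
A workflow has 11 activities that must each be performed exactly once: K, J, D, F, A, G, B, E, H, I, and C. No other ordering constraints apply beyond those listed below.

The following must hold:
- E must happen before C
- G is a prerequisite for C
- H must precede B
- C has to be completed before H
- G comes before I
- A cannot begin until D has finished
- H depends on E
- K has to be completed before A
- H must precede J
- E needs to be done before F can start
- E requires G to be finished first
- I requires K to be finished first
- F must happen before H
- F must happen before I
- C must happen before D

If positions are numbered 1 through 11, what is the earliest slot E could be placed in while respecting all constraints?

The only activity forced before E (directly or transitively) is G.
With 1 mandatory predecessor, the earliest E can sit is position 1+1 = 2, and placing just that one first achieves it.

2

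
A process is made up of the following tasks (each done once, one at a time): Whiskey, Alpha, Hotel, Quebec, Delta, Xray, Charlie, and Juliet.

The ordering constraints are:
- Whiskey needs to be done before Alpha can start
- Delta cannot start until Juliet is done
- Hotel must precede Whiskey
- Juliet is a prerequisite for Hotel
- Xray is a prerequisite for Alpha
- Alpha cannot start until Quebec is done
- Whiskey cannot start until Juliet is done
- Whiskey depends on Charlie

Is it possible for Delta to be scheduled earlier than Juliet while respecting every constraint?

No

Following Juliet → Delta, Juliet must precede Delta in every valid ordering.
So no valid ordering can have Delta before Juliet.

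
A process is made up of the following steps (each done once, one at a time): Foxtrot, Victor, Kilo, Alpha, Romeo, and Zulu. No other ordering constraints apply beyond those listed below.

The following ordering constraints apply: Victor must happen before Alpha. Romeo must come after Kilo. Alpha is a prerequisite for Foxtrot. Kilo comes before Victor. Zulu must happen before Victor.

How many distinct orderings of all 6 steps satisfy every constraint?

The steps with no prerequisites are Kilo, Zulu; any of them can be placed first.
Enumerating by repeatedly choosing an available step (one whose prerequisites are all placed) gives 9 distinct complete orderings.

9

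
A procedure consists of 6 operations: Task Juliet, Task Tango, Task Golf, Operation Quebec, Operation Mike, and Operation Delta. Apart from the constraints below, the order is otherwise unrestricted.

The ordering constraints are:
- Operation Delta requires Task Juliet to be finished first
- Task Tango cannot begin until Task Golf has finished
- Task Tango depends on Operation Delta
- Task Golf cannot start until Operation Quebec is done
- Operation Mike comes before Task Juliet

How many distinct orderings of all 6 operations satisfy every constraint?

2 operations have no prerequisites (Operation Quebec, Operation Mike), so any of them could come first.
Counting all ways to extend the partial order to a total order gives 10.

10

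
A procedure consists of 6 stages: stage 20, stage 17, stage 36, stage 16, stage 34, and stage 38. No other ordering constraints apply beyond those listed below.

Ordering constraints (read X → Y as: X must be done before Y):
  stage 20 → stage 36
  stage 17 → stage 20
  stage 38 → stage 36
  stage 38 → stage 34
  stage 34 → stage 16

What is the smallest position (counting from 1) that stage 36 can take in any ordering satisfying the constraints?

Working backwards through the constraints from stage 36, its full set of required predecessors is stage 20, stage 17, stage 38 — 3 of them.
With 3 mandatory predecessors, the earliest stage 36 can sit is position 3+1 = 4, and placing just those 3 first achieves it.

4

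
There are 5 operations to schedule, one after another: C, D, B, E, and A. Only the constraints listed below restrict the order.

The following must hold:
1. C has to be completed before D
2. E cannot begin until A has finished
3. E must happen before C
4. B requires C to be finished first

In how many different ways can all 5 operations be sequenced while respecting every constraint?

2

A is the only operation with nothing required before it, so every ordering starts there.
Enumerating by repeatedly choosing an available operation (one whose prerequisites are all placed) gives 2 distinct complete orderings.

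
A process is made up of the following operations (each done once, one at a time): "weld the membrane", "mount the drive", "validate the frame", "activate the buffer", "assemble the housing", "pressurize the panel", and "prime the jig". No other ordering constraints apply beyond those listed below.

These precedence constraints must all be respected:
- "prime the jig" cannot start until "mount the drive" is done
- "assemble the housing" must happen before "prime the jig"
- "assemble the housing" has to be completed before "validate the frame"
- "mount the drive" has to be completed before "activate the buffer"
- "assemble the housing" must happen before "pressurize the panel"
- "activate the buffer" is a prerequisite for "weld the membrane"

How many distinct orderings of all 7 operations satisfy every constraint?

2 operations have no prerequisites ("mount the drive", "assemble the housing"), so any of them could come first.
Enumerating by repeatedly choosing an available operation (one whose prerequisites are all placed) gives 180 distinct complete orderings.

180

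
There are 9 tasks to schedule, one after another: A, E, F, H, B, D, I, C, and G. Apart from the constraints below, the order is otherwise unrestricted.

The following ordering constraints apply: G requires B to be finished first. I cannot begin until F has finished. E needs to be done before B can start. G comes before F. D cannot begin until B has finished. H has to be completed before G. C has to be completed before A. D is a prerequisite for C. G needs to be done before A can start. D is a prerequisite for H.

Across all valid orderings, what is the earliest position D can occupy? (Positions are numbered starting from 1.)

Working backwards through the constraints from D, its full set of required predecessors is E, B — 2 of them.
So at minimum 2 tasks come before D, putting D no earlier than position 3. That position is achievable by scheduling exactly those predecessors first.

3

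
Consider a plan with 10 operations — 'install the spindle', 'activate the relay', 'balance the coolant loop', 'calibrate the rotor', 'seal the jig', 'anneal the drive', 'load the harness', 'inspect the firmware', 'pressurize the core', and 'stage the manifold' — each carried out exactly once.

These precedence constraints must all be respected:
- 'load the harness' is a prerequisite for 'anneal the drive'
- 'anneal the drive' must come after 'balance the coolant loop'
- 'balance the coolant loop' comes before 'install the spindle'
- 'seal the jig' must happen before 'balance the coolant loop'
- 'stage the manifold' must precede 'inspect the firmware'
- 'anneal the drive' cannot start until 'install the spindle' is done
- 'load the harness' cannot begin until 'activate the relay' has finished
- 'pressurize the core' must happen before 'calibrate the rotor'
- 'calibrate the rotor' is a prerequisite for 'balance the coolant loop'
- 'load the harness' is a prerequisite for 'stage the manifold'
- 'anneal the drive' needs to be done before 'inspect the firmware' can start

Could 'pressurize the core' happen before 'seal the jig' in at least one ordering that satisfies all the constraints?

Nothing in the constraints forces 'seal the jig' before 'pressurize the core' — there is no chain from 'seal the jig' to 'pressurize the core'.
That means at least one valid schedule has 'pressurize the core' before 'seal the jig'.

Yes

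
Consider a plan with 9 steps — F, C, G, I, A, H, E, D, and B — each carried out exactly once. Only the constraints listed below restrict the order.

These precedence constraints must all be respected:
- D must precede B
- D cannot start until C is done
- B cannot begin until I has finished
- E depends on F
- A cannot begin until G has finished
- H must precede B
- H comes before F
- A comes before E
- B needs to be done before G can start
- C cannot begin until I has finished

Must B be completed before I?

There is a chain I → B, which puts I before B.
So B does not have to come before I — it cannot.

No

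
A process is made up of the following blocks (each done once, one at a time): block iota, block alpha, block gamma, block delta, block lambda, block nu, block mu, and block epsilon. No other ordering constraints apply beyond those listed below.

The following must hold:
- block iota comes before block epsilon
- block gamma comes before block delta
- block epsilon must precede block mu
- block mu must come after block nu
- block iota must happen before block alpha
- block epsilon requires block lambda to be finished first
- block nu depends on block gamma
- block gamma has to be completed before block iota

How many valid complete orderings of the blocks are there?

297

2 blocks have no prerequisites (block gamma, block lambda), so any of them could come first.
Enumerating by repeatedly choosing an available block (one whose prerequisites are all placed) gives 297 distinct complete orderings.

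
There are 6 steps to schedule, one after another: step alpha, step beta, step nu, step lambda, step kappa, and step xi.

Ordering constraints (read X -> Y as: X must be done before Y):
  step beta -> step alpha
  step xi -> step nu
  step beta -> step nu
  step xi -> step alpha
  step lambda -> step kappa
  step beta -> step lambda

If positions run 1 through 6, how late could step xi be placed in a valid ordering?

4

Following every chain forward from step xi, the steps that must come later are step alpha, step nu — 2 of them.
So at least 2 steps follow step xi, putting step xi no later than position 4. That position is achievable by scheduling everything else first.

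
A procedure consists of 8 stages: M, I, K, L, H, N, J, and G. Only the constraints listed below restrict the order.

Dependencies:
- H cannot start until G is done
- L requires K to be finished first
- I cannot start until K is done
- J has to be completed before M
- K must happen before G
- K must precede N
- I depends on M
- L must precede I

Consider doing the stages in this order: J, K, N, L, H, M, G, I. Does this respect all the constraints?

In the proposed order, H appears before G.
That contradicts the constraint that G must precede H.

No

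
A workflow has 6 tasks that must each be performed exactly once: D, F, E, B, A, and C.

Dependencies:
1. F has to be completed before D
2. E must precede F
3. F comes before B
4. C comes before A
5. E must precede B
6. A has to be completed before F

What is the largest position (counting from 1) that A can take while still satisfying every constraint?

Every task that must follow A has to come after it. Tracing all chains starting from A, those tasks are: D, F, B — 3 in total.
So at least 3 tasks follow A, putting A no later than position 3. That position is achievable by scheduling everything else first.

3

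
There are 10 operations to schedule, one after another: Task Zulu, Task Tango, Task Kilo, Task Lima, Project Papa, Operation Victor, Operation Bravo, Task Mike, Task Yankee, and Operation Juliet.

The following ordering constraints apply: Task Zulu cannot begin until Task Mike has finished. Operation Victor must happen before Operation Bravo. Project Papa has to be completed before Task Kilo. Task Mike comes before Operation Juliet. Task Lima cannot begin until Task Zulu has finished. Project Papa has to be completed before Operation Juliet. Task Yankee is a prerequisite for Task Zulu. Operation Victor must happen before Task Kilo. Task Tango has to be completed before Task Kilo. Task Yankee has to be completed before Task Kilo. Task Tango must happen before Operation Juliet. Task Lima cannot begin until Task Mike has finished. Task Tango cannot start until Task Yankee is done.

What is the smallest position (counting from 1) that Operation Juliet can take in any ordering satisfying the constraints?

Every operation that must precede Operation Juliet has to come before it. Tracing all chains that end at Operation Juliet, those operations are: Task Tango, Project Papa, Task Mike, Task Yankee — 4 in total.
So at minimum 4 operations come before Operation Juliet, putting Operation Juliet no earlier than position 5. That position is achievable by scheduling exactly those predecessors first.

5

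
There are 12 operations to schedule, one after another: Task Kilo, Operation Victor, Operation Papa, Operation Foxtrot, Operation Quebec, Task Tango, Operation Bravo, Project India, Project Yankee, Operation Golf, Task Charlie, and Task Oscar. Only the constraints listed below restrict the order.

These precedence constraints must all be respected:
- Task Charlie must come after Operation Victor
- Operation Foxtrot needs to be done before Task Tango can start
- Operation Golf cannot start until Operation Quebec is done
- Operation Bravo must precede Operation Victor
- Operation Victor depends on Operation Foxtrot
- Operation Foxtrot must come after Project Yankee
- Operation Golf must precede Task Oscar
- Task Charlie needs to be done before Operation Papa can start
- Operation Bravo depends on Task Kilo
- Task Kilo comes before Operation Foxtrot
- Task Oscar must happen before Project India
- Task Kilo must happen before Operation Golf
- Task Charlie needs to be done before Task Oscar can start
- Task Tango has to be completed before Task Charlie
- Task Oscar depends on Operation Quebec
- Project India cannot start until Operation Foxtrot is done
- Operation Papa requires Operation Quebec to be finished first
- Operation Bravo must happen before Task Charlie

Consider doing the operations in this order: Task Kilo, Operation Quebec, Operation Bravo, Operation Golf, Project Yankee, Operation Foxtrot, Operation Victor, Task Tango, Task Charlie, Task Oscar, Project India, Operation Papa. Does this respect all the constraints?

Going through the constraints one by one, each required predecessor appears earlier in the sequence than its dependent — e.g. Operation Quebec (position 2) is before Operation Papa (position 12), as required.

Yes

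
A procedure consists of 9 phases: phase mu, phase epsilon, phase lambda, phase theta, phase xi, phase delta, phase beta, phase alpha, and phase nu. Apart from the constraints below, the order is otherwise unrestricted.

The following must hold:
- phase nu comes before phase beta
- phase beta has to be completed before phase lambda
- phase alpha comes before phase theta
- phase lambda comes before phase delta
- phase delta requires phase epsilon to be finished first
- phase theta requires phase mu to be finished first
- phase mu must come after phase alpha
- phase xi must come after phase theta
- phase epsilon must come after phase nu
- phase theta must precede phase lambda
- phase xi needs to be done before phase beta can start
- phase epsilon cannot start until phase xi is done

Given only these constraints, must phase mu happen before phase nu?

No

Nothing in the constraints links phase mu and phase nu; they are unordered relative to each other.
A valid ordering placing phase nu before phase mu exists, so the answer is no.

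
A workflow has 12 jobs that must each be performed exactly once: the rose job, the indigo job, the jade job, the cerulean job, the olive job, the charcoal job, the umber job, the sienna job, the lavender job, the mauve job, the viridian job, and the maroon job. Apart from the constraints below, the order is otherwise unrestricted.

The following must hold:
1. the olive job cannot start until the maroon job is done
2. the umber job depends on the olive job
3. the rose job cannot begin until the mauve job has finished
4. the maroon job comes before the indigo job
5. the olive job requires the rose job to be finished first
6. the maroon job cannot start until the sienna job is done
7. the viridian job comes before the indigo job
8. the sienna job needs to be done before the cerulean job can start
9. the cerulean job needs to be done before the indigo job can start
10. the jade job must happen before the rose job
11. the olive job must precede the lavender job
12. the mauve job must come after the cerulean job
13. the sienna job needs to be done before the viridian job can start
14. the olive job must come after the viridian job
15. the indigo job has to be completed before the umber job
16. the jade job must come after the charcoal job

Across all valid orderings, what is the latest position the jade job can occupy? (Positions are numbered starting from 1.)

Every job that must follow the jade job has to come after it. Tracing all chains starting from the jade job, those jobs are: the rose job, the olive job, the umber job, the lavender job — 4 in total.
With 4 mandatory successors out of 12 jobs total, the latest slot for the jade job is 12−4 = 8, and it's reachable by doing all non-successors before the jade job.

8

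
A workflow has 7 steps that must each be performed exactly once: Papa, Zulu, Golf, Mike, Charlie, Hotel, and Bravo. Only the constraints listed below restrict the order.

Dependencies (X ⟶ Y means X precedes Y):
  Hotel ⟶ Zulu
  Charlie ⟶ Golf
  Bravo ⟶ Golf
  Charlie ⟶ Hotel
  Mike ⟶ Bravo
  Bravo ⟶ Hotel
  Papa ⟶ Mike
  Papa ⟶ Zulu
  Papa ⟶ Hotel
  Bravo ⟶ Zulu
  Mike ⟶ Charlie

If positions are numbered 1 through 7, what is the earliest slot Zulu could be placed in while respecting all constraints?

6

The steps that are forced before Zulu, directly or transitively, are Papa, Mike, Charlie, Hotel, Bravo. That's 5 steps.
With 5 mandatory predecessors, the earliest Zulu can sit is position 5+1 = 6, and placing just those 5 first achieves it.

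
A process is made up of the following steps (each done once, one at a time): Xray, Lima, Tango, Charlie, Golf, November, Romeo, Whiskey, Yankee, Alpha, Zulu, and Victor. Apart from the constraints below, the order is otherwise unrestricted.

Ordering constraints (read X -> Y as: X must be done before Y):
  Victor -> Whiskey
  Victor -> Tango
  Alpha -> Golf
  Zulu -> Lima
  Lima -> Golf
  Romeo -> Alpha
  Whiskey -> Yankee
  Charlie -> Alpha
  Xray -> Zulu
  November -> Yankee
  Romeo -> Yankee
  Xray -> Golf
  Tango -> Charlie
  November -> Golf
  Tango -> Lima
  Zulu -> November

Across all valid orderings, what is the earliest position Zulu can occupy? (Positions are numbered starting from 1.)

Working backwards through the constraints from Zulu, its only required predecessor is Xray.
With 1 mandatory predecessor, the earliest Zulu can sit is position 1+1 = 2, and placing just that one first achieves it.

2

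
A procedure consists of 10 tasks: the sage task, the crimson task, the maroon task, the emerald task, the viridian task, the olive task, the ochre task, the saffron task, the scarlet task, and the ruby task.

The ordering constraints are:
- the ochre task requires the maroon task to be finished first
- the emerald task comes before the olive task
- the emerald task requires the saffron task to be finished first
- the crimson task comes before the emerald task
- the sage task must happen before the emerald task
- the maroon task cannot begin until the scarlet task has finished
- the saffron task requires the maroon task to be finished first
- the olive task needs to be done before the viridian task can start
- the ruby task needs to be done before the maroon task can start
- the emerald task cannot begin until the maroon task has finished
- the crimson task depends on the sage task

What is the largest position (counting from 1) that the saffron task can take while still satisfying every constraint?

The tasks that are forced after the saffron task, directly or by a chain of constraints, are the emerald task, the viridian task, the olive task. That's 3 tasks.
So at least 3 tasks follow the saffron task, putting the saffron task no later than position 7. That position is achievable by scheduling everything else first.

7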